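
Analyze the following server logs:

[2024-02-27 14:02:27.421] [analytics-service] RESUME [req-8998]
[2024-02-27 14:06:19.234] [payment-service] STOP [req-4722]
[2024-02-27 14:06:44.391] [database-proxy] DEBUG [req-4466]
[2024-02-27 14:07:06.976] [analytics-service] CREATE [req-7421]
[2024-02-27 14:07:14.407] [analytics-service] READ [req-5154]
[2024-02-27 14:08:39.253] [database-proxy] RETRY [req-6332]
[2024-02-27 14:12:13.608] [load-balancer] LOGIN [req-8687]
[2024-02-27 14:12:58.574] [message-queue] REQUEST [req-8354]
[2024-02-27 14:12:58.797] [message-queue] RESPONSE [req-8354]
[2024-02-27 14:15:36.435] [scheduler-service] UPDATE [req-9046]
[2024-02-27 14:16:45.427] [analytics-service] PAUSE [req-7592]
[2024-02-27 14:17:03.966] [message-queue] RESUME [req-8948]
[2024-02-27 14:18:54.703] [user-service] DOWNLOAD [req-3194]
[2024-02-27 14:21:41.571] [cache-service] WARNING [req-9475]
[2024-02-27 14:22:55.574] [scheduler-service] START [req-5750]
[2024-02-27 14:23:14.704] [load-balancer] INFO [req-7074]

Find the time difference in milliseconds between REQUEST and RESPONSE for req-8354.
223

To calculate latency:

1. Find REQUEST with id req-8354: 2024-02-27 14:12:58.574
2. Find RESPONSE with id req-8354: 2024-02-27 14:12:58.797
3. Latency: 2024-02-27 14:12:58.797 - 2024-02-27 14:12:58.574 = 223ms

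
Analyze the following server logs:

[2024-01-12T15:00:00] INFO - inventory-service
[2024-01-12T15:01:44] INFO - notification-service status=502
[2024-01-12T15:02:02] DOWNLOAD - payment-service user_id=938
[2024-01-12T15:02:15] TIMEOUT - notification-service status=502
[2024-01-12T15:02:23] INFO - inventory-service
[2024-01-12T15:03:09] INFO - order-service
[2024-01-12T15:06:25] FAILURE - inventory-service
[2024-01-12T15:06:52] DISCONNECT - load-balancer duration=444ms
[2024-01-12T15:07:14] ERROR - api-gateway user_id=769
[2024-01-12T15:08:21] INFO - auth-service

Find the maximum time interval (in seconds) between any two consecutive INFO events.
312

To find the longest gap:

1. Extract all INFO events in chronological order
2. Calculate time differences between consecutive events
3. Find the maximum difference
4. Longest gap: 312 seconds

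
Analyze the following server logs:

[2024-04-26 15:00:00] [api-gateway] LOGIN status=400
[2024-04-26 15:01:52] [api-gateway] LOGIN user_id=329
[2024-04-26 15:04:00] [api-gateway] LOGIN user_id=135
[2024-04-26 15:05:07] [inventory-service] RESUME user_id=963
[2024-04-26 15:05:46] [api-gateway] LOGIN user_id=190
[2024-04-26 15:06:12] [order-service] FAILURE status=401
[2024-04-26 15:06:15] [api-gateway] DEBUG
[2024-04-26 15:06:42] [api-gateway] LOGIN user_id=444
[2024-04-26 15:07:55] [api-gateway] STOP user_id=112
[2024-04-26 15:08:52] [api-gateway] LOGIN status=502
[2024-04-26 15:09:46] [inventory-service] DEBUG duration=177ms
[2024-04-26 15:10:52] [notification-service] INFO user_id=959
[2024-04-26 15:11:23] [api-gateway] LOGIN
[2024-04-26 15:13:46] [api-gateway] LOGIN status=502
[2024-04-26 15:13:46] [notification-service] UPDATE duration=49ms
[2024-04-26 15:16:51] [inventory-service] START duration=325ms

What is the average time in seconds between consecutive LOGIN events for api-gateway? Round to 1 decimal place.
118.0

To calculate average interval:

1. Find all LOGIN events for api-gateway in order
2. Calculate time gaps between consecutive events
3. Compute mean of gaps: 826 / 7 = 118.0 seconds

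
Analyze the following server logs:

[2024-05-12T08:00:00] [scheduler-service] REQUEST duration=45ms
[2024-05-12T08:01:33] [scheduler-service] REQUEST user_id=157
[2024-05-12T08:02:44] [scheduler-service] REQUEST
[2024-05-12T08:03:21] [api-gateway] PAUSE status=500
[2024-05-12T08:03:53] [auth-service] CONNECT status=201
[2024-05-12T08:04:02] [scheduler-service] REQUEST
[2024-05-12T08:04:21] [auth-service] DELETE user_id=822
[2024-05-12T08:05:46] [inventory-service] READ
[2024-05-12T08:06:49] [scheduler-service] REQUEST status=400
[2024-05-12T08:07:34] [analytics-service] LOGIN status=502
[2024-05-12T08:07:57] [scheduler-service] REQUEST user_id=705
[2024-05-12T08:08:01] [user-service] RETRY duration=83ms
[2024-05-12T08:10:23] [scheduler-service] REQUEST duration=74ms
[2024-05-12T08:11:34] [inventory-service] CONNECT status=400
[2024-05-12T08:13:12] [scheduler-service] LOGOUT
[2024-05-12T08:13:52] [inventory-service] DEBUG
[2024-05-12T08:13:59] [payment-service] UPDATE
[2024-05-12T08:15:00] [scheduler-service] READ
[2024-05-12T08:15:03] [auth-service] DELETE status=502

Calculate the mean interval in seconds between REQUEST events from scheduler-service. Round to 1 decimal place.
103.8

To calculate average interval:

1. Find all REQUEST events for scheduler-service in order
2. Calculate time gaps between consecutive events
3. Compute mean of gaps: 623 / 6 = 103.8 seconds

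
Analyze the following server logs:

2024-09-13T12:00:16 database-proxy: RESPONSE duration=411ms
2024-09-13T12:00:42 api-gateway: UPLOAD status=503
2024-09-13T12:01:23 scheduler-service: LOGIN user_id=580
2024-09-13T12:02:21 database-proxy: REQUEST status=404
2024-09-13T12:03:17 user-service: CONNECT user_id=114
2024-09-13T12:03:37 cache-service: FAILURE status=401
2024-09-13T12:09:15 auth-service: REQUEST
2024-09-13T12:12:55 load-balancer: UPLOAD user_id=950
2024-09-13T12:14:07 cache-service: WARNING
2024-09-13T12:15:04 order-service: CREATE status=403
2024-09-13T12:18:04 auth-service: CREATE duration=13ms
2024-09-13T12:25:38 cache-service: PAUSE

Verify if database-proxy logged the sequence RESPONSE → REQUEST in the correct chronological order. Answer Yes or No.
Yes

To verify sequence order:

1. Find all events in sequence RESPONSE → REQUEST for database-proxy
2. Extract their timestamps
3. Check if timestamps are in ascending order
4. Result: Yes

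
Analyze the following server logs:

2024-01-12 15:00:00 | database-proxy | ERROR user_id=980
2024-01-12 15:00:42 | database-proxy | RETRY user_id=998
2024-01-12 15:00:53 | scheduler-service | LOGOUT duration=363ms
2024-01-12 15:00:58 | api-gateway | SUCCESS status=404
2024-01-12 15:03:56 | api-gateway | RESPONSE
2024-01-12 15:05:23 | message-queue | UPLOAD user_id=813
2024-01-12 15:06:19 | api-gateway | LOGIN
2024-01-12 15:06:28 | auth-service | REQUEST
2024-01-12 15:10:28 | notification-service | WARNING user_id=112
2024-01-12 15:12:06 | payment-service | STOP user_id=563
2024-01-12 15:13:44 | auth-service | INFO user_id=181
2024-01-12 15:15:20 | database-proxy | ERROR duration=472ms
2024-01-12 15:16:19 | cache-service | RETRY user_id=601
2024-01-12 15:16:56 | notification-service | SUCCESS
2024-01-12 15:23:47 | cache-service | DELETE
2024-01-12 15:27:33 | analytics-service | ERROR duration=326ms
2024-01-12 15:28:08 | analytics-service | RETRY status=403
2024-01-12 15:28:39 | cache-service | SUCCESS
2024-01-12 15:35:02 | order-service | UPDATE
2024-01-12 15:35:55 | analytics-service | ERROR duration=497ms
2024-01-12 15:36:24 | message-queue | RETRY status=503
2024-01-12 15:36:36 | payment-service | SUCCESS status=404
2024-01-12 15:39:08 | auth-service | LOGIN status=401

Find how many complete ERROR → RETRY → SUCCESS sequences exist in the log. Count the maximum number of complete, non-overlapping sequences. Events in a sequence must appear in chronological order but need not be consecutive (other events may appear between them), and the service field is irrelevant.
4

To count sequences:

1. Look for pattern: ERROR → RETRY → SUCCESS
2. Greedily scan the log in chronological order, matching each sequence element in turn (ignoring service)
3. Each time the full pattern completes, increment the count and restart matching from the next event
4. Complete non-overlapping sequences found: 4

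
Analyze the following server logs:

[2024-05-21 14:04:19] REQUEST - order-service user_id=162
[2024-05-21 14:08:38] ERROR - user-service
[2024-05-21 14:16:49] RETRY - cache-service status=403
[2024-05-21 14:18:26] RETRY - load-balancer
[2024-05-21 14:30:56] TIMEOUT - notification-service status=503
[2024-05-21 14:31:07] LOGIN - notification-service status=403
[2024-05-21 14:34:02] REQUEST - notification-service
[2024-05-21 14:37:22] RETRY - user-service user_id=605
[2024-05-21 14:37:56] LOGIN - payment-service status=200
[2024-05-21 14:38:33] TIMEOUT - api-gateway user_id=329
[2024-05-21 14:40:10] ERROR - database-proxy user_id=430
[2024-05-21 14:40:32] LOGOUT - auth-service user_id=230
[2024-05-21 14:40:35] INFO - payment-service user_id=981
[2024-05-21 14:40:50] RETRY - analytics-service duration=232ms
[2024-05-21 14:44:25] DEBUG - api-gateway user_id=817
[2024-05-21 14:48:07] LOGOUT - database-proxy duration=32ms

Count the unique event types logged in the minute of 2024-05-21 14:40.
4

To count unique event types:

1. Filter events in the minute starting at 2024-05-21 14:40
2. Extract event types from matching entries
3. Count unique types: 4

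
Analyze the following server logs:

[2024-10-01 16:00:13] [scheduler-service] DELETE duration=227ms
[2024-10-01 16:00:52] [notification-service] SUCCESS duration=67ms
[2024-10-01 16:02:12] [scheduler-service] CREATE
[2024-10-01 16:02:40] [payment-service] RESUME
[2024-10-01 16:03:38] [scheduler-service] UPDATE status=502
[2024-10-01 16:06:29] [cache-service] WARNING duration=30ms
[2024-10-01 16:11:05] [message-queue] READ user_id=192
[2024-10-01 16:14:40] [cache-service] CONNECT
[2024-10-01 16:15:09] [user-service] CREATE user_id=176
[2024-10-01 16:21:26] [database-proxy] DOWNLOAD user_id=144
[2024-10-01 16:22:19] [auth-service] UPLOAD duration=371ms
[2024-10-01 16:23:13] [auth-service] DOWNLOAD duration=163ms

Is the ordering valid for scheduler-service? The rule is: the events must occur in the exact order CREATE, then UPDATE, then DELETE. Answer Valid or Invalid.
Invalid

To validate ordering:

1. Required order: CREATE → UPDATE → DELETE
2. Rule: the events must occur in the exact order CREATE, then UPDATE, then DELETE
3. Check actual order of events for scheduler-service
4. Result: Invalid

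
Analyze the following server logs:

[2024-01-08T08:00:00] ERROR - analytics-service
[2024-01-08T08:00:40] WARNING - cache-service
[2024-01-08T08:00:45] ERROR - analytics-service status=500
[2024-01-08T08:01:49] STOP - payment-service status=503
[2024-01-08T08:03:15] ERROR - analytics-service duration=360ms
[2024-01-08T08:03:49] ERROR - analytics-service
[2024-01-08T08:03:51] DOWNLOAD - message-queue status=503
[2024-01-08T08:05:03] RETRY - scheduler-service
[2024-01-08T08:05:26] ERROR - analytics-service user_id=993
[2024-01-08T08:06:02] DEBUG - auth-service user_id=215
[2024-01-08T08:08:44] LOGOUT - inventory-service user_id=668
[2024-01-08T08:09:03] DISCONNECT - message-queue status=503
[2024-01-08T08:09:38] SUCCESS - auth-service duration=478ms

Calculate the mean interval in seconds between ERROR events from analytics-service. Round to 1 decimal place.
81.5

To calculate average interval:

1. Find all ERROR events for analytics-service in order
2. Calculate time gaps between consecutive events
3. Compute mean of gaps: 326 / 4 = 81.5 seconds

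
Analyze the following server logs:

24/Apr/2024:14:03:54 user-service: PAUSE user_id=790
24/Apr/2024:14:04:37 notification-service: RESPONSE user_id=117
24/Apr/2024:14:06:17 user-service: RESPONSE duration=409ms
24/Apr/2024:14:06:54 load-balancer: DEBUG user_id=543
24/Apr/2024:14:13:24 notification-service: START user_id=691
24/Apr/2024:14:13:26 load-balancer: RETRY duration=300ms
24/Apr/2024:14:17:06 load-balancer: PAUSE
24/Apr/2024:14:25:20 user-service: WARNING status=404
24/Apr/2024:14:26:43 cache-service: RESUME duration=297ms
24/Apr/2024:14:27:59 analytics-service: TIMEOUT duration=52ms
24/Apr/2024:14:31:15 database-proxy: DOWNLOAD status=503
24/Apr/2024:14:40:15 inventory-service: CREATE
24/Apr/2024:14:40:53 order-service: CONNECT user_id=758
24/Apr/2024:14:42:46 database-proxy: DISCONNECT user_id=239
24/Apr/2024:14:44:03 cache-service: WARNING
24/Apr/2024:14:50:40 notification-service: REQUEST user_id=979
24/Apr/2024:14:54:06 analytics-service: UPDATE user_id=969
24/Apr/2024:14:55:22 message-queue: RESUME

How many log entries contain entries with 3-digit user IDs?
8

To find matching entries:

1. Pattern to match: entries with 3-digit user IDs
2. Scan each log entry for the pattern
3. Count matches: 8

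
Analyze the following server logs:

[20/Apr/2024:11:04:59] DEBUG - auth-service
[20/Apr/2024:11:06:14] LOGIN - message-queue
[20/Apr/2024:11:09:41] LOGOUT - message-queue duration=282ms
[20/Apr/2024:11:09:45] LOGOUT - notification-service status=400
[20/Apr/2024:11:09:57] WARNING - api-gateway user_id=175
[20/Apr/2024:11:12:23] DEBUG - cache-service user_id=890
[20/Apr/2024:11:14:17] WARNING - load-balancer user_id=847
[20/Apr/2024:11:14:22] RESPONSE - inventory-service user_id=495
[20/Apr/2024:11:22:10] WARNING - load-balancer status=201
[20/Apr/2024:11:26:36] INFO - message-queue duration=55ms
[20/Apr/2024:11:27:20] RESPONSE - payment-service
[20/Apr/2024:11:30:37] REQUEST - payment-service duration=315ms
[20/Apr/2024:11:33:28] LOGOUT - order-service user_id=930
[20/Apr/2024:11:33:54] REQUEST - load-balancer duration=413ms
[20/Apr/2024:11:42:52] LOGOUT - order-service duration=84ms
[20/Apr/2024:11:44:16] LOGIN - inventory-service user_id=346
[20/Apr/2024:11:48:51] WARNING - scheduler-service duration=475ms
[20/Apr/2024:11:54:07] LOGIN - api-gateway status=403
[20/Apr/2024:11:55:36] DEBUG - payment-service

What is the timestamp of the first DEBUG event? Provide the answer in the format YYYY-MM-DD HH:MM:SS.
2024-04-20 11:04:59

To find the first event:

1. Filter for all DEBUG events
2. Sort by timestamp
3. Select the first one
4. Timestamp: 2024-04-20 11:04:59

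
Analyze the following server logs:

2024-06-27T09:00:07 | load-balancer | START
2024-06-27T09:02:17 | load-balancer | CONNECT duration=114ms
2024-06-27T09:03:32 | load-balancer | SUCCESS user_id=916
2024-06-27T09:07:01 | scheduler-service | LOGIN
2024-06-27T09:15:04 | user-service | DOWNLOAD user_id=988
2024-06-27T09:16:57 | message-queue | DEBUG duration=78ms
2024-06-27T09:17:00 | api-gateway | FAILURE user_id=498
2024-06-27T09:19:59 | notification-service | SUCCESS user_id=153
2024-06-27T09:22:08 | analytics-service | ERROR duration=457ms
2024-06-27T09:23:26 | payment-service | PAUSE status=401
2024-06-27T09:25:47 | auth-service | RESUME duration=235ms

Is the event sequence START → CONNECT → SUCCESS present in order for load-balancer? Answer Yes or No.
Yes

To verify sequence order:

1. Find all events in sequence START → CONNECT → SUCCESS for load-balancer
2. Extract their timestamps
3. Check if timestamps are in ascending order
4. Result: Yes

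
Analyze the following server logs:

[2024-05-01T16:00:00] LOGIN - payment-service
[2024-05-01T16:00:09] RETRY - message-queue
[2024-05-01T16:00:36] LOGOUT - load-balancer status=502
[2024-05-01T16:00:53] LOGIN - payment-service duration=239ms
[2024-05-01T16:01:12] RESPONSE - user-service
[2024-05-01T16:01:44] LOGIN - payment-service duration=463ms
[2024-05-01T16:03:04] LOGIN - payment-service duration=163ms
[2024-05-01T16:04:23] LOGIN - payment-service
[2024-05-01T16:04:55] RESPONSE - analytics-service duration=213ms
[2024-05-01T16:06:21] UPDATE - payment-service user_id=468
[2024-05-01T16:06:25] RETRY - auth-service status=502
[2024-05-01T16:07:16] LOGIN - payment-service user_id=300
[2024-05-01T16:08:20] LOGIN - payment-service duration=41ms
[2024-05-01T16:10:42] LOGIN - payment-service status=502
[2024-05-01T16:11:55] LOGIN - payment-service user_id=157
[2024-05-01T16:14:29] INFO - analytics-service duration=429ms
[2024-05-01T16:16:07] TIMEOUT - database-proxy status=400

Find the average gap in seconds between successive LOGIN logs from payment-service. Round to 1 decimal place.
89.4

To calculate average interval:

1. Find all LOGIN events for payment-service in order
2. Calculate time gaps between consecutive events
3. Compute mean of gaps: 715 / 8 = 89.4 seconds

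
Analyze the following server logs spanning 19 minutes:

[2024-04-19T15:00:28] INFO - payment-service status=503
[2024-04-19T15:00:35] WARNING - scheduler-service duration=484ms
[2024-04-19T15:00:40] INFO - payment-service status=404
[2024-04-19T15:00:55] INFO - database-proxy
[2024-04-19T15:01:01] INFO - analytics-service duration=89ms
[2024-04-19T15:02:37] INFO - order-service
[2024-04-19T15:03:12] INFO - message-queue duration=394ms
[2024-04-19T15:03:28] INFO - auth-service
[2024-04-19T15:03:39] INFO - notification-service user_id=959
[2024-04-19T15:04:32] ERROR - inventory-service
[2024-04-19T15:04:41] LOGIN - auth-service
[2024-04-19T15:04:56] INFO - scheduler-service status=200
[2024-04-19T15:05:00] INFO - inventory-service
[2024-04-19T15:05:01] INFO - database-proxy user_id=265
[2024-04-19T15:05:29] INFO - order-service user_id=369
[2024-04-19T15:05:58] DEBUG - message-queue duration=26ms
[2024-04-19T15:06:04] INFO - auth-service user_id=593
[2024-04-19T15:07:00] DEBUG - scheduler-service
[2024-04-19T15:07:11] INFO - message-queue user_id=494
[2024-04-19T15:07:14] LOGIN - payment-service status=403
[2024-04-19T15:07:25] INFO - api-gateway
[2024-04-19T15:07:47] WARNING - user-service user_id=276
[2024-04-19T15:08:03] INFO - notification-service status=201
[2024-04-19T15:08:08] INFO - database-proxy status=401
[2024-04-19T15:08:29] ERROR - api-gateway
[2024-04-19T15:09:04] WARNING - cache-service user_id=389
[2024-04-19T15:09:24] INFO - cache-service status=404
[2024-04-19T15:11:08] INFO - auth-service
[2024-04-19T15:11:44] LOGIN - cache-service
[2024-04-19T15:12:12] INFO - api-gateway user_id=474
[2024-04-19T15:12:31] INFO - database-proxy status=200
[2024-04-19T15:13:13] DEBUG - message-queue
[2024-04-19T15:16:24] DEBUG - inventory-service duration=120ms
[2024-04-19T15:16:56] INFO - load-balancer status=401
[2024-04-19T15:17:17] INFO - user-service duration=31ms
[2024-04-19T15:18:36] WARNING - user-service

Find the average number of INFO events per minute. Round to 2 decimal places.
1.21

To calculate the rate:

1. Count total INFO events: 23
2. Total time period: 19 minutes
3. Rate = 23 / 19 = 1.21 events per minute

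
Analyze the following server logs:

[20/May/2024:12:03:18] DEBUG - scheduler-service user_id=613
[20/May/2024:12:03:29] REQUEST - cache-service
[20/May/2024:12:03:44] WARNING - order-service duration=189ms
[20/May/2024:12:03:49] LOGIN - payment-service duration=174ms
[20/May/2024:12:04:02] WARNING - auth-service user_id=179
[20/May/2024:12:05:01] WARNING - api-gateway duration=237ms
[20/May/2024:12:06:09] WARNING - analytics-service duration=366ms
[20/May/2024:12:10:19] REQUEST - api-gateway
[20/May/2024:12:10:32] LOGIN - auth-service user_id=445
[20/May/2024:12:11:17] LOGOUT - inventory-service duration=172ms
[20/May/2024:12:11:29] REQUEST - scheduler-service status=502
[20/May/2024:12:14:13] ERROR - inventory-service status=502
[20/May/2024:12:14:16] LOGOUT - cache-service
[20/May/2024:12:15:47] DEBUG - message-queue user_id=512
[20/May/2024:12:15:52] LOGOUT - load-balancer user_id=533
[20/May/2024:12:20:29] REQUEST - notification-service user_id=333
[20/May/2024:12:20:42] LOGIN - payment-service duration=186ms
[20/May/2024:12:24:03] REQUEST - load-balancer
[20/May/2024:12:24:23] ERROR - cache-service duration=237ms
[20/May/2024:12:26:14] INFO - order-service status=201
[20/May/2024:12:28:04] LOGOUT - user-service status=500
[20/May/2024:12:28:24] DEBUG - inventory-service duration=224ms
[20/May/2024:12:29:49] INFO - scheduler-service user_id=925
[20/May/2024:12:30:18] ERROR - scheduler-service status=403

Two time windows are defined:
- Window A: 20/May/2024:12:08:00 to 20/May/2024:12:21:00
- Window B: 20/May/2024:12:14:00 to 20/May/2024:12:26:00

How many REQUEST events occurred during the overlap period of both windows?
1

To find overlap events:

1. Window A: 20/May/2024:12:08:00 to 20/May/2024:12:21:00
2. Window B: 20/May/2024:12:14:00 to 20/May/2024:12:26:00
3. Overlap period: 20/May/2024:12:14:00 to 20/May/2024:12:21:00
4. Count REQUEST events in overlap: 1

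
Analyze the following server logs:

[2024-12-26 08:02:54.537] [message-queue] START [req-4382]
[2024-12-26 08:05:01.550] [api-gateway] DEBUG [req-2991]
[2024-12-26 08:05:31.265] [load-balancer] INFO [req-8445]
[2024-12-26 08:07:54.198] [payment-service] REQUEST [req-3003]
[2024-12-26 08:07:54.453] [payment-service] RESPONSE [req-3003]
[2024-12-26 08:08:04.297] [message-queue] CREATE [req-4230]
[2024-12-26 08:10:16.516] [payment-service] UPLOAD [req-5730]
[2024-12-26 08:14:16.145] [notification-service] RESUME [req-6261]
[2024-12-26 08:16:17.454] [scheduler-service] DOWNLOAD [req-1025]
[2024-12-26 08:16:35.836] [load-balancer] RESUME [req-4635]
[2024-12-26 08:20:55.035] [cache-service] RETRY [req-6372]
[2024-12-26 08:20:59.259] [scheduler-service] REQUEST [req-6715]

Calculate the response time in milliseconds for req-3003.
255

To calculate latency:

1. Find REQUEST with id req-3003: 2024-12-26 08:07:54.198
2. Find RESPONSE with id req-3003: 2024-12-26 08:07:54.453
3. Latency: 2024-12-26 08:07:54.453 - 2024-12-26 08:07:54.198 = 255ms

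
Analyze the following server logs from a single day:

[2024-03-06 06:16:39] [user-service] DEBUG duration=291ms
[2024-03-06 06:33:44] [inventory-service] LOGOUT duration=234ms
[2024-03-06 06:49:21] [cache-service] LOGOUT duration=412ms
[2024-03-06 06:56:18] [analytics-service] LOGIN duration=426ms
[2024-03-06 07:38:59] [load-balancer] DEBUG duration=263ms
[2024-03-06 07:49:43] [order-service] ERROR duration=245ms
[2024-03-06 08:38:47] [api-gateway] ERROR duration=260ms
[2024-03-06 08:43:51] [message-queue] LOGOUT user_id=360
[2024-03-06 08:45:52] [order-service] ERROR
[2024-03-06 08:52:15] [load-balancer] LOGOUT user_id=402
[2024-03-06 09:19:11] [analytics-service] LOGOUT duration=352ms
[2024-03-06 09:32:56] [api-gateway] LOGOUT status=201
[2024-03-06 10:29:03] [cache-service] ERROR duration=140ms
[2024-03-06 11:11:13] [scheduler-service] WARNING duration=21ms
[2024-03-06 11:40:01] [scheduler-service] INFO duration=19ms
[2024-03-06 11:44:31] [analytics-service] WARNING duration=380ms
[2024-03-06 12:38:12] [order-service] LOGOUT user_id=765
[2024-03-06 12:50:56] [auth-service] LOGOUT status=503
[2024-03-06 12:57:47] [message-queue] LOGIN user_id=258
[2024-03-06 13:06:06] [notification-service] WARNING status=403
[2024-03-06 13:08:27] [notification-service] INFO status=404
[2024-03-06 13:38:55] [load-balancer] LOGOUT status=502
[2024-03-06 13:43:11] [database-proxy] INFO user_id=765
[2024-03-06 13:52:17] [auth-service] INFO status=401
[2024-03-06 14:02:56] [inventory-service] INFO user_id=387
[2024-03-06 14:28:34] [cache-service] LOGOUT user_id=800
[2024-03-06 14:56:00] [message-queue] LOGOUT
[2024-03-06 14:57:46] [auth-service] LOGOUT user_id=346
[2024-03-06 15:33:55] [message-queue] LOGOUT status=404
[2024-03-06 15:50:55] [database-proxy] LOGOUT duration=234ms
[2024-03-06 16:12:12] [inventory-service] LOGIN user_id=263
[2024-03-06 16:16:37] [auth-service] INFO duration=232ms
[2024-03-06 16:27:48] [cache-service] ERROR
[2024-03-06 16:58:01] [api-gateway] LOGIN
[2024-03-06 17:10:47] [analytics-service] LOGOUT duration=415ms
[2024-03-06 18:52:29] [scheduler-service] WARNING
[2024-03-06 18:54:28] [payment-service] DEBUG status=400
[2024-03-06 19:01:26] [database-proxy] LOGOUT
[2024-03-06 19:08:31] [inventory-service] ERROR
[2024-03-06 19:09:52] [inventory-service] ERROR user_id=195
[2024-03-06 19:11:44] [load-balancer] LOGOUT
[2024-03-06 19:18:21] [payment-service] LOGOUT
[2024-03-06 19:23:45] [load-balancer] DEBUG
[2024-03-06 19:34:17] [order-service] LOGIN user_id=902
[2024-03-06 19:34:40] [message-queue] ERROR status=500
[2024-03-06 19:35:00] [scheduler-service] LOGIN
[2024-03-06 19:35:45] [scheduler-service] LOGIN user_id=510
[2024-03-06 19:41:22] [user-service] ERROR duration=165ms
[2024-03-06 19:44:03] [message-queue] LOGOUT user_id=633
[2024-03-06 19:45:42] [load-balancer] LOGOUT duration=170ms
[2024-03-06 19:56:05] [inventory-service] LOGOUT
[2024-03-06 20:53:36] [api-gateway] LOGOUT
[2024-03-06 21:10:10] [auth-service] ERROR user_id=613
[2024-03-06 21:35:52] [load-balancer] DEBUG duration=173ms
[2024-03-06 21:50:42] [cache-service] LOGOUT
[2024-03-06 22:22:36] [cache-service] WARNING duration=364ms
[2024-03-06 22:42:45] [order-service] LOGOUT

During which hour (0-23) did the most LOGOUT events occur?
19

To find the peak hour:

1. Group all LOGOUT events by hour
2. Count events in each hour
3. Find hour with maximum count
4. Peak hour: 19 (with 6 events)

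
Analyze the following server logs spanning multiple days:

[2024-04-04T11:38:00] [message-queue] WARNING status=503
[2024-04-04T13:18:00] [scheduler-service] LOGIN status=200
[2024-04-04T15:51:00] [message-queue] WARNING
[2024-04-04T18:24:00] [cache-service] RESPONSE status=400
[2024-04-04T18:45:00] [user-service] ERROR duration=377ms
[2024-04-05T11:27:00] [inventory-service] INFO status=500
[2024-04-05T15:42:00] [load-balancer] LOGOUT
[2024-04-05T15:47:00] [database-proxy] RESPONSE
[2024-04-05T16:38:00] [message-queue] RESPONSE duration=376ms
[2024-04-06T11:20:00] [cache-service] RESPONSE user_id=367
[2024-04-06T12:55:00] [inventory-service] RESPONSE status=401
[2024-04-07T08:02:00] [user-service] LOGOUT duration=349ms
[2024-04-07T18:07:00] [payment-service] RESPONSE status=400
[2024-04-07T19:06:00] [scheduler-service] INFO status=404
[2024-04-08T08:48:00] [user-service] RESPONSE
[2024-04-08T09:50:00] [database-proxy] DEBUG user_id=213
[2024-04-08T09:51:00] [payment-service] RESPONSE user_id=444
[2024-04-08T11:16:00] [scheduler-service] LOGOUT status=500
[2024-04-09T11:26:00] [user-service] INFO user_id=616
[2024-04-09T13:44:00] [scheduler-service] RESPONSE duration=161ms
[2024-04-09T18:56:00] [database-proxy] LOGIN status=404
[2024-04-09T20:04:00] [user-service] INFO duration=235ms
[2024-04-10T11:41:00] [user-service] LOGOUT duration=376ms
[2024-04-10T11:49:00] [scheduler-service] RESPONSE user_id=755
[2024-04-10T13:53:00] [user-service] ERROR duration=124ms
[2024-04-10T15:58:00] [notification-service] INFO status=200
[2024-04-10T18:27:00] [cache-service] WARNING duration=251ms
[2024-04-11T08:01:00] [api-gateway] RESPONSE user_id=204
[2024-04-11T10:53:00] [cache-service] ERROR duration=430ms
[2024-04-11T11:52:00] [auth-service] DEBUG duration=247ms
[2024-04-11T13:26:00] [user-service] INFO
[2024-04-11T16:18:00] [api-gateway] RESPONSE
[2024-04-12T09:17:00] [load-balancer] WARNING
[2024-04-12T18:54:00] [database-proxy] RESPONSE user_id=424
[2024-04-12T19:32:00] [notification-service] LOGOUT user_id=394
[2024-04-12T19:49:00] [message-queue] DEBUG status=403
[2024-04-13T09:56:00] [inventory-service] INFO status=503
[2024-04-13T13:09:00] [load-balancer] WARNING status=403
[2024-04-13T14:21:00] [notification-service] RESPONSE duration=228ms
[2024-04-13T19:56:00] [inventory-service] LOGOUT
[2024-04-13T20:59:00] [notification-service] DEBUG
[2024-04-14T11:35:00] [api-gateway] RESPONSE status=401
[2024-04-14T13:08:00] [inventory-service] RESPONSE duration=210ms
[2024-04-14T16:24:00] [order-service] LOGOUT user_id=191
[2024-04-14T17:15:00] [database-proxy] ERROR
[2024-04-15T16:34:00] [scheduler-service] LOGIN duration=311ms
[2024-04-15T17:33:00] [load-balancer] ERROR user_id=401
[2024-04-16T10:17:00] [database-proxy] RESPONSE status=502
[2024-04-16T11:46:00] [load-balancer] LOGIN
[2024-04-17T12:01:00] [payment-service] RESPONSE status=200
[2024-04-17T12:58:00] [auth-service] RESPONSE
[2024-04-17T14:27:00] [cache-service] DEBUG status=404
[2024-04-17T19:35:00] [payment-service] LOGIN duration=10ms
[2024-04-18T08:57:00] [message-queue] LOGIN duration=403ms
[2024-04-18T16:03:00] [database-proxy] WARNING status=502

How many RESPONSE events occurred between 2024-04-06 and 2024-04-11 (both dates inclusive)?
9

To filter by date range:

1. Date range: 2024-04-06 through 2024-04-11, both dates inclusive
2. Filter for RESPONSE events whose date falls in this range
3. Count matching events: 9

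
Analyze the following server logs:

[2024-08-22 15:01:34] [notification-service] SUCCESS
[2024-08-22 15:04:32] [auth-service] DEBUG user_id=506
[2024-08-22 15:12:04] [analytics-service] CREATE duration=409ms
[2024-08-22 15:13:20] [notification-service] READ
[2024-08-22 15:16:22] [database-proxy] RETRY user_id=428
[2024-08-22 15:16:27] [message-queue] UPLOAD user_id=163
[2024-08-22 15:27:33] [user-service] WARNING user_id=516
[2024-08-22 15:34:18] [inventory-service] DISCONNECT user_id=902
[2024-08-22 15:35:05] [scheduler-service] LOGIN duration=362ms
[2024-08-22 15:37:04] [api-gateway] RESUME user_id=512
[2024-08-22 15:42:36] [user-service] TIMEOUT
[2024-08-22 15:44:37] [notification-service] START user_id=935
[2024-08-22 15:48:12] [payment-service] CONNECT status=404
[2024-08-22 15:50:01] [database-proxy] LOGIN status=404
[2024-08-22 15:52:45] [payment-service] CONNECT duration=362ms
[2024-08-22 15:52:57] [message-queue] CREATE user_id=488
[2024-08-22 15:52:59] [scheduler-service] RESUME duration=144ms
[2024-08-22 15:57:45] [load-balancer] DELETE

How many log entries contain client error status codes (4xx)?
2

To find matching entries:

1. Pattern to match: client error status codes (4xx)
2. Scan each log entry for the pattern
3. Count matches: 2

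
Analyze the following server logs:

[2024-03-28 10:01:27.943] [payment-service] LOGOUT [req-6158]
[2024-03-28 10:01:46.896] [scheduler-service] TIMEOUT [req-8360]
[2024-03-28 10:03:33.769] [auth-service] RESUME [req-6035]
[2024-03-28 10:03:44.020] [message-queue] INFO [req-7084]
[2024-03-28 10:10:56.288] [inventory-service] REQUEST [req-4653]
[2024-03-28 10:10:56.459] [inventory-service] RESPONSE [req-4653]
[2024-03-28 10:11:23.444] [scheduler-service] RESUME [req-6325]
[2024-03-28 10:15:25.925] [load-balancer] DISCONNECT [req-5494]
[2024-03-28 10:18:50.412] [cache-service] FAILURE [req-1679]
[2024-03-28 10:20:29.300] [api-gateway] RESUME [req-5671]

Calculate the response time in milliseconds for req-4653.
171

To calculate latency:

1. Find REQUEST with id req-4653: 2024-03-28 10:10:56.288
2. Find RESPONSE with id req-4653: 2024-03-28 10:10:56.459
3. Latency: 2024-03-28 10:10:56.459 - 2024-03-28 10:10:56.288 = 171ms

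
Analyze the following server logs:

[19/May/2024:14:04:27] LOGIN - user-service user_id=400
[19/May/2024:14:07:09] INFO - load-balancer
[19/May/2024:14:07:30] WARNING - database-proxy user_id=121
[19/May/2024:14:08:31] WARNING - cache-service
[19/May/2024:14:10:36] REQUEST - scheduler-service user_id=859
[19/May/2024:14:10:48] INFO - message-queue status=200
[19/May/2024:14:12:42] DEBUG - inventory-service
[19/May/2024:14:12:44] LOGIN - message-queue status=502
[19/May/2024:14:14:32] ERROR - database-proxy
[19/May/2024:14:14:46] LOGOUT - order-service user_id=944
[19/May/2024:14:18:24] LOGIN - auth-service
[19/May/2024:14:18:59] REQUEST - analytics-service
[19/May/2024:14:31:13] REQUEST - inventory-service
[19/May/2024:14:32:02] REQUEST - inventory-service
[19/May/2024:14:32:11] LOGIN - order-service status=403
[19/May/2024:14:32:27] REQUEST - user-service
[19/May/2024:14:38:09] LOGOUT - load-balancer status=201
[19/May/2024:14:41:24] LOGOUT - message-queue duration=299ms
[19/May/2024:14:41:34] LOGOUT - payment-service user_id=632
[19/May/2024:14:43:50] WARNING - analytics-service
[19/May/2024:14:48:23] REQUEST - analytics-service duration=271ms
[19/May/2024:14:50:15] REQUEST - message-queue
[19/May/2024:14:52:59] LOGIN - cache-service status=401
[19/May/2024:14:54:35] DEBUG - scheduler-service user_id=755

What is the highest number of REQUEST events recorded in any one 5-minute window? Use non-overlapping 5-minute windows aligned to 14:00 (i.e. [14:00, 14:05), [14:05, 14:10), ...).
3

To find the burst window:

1. Divide the log period into non-overlapping 5-minute windows starting at 14:00
2. Count REQUEST events in each window
3. Find the window with maximum count
4. Maximum events in a window: 3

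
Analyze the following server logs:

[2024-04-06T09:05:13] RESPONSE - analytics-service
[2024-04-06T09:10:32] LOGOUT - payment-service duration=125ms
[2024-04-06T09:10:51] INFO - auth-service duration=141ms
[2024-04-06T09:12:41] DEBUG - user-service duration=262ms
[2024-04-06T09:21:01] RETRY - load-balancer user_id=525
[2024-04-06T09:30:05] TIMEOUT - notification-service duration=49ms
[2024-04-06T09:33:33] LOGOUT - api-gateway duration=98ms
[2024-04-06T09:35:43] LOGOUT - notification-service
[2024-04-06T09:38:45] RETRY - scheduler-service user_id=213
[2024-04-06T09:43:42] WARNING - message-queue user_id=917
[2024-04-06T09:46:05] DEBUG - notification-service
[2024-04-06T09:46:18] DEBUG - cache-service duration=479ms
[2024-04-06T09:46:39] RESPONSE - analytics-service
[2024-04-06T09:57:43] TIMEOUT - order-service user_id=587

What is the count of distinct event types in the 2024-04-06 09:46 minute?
2

To count unique event types:

1. Filter events in the minute starting at 2024-04-06 09:46
2. Extract event types from matching entries
3. Count unique types: 2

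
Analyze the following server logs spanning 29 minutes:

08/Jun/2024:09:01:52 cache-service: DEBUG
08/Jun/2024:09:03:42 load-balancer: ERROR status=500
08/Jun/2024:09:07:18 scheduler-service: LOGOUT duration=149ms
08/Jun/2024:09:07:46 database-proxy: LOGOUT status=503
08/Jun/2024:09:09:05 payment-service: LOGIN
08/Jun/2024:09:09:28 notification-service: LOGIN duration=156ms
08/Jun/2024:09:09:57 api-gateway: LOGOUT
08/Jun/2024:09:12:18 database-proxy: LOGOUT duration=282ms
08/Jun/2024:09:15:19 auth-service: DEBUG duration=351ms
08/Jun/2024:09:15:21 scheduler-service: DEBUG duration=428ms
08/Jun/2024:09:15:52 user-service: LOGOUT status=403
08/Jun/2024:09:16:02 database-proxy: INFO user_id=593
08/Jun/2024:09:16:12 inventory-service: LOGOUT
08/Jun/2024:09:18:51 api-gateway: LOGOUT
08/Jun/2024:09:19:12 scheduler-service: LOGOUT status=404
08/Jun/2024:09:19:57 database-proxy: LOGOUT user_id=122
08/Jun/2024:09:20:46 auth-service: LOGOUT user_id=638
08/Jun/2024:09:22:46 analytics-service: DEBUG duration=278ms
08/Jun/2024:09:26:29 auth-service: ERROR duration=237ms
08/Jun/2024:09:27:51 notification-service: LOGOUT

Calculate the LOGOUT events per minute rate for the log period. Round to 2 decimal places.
0.38

To calculate the rate:

1. Count total LOGOUT events: 11
2. Total time period: 29 minutes
3. Rate = 11 / 29 = 0.38 events per minute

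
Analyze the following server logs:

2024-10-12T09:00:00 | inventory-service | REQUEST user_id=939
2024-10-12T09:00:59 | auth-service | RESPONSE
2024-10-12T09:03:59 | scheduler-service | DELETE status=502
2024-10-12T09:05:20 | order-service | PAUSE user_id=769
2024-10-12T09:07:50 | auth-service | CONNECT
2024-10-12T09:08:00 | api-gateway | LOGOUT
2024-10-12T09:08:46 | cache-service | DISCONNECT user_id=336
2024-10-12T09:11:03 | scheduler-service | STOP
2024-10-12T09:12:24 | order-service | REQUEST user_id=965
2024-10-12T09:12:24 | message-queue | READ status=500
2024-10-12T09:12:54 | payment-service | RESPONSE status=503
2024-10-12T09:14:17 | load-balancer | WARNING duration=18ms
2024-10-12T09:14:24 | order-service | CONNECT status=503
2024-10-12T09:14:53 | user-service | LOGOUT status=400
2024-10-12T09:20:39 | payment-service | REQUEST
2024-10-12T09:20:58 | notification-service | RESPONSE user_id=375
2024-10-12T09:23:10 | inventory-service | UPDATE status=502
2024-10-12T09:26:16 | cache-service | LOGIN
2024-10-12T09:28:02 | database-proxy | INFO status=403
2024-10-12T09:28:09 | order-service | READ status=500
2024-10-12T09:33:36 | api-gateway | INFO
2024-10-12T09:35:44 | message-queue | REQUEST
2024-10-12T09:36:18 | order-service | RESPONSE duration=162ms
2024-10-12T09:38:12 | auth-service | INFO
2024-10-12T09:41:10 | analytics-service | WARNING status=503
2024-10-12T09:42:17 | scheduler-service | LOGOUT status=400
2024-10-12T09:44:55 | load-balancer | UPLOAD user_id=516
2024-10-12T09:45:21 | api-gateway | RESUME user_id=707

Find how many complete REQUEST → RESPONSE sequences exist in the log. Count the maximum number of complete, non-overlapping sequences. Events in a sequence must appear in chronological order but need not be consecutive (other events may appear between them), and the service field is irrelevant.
4

To count sequences:

1. Look for pattern: REQUEST → RESPONSE
2. Greedily scan the log in chronological order, matching each sequence element in turn (ignoring service)
3. Each time the full pattern completes, increment the count and restart matching from the next event
4. Complete non-overlapping sequences found: 4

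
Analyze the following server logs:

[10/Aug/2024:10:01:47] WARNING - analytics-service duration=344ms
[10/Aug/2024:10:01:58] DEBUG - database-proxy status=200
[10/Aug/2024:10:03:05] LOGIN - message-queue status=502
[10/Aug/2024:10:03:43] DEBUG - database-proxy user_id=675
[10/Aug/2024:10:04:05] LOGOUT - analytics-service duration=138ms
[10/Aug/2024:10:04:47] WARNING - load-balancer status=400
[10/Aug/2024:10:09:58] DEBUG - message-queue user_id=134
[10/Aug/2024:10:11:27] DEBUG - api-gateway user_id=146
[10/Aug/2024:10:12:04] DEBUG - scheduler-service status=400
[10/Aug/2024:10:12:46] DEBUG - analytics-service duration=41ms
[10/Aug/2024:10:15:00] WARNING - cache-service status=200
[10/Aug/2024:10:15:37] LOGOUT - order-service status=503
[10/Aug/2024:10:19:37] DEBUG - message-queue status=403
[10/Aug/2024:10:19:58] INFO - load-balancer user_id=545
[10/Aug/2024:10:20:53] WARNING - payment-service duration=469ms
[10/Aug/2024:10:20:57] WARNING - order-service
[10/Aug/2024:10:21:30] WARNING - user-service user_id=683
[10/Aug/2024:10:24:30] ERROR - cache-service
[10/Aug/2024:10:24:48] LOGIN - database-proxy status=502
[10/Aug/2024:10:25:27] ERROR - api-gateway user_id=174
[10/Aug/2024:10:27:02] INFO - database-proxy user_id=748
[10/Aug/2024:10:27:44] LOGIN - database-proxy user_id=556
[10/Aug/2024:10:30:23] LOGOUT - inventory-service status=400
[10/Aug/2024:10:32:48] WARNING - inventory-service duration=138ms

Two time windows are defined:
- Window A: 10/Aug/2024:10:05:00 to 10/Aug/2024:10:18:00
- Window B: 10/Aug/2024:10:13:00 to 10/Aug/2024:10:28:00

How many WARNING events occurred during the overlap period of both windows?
1

To find overlap events:

1. Window A: 10/Aug/2024:10:05:00 to 10/Aug/2024:10:18:00
2. Window B: 10/Aug/2024:10:13:00 to 10/Aug/2024:10:28:00
3. Overlap period: 10/Aug/2024:10:13:00 to 10/Aug/2024:10:18:00
4. Count WARNING events in overlap: 1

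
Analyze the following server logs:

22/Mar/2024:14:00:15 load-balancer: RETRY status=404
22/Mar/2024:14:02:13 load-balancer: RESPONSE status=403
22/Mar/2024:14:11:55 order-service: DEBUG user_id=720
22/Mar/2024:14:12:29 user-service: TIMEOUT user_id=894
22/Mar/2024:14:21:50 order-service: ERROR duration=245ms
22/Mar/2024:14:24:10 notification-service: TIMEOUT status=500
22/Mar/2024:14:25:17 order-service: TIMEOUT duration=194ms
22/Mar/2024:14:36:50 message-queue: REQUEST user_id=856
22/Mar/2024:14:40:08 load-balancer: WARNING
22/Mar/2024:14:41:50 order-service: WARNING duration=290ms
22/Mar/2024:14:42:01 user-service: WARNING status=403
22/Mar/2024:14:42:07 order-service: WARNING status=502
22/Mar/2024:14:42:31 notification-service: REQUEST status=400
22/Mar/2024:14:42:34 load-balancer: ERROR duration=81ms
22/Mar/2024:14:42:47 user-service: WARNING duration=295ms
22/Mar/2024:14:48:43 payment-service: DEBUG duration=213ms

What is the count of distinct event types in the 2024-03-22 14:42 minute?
3

To count unique event types:

1. Filter events in the minute starting at 2024-03-22 14:42
2. Extract event types from matching entries
3. Count unique types: 3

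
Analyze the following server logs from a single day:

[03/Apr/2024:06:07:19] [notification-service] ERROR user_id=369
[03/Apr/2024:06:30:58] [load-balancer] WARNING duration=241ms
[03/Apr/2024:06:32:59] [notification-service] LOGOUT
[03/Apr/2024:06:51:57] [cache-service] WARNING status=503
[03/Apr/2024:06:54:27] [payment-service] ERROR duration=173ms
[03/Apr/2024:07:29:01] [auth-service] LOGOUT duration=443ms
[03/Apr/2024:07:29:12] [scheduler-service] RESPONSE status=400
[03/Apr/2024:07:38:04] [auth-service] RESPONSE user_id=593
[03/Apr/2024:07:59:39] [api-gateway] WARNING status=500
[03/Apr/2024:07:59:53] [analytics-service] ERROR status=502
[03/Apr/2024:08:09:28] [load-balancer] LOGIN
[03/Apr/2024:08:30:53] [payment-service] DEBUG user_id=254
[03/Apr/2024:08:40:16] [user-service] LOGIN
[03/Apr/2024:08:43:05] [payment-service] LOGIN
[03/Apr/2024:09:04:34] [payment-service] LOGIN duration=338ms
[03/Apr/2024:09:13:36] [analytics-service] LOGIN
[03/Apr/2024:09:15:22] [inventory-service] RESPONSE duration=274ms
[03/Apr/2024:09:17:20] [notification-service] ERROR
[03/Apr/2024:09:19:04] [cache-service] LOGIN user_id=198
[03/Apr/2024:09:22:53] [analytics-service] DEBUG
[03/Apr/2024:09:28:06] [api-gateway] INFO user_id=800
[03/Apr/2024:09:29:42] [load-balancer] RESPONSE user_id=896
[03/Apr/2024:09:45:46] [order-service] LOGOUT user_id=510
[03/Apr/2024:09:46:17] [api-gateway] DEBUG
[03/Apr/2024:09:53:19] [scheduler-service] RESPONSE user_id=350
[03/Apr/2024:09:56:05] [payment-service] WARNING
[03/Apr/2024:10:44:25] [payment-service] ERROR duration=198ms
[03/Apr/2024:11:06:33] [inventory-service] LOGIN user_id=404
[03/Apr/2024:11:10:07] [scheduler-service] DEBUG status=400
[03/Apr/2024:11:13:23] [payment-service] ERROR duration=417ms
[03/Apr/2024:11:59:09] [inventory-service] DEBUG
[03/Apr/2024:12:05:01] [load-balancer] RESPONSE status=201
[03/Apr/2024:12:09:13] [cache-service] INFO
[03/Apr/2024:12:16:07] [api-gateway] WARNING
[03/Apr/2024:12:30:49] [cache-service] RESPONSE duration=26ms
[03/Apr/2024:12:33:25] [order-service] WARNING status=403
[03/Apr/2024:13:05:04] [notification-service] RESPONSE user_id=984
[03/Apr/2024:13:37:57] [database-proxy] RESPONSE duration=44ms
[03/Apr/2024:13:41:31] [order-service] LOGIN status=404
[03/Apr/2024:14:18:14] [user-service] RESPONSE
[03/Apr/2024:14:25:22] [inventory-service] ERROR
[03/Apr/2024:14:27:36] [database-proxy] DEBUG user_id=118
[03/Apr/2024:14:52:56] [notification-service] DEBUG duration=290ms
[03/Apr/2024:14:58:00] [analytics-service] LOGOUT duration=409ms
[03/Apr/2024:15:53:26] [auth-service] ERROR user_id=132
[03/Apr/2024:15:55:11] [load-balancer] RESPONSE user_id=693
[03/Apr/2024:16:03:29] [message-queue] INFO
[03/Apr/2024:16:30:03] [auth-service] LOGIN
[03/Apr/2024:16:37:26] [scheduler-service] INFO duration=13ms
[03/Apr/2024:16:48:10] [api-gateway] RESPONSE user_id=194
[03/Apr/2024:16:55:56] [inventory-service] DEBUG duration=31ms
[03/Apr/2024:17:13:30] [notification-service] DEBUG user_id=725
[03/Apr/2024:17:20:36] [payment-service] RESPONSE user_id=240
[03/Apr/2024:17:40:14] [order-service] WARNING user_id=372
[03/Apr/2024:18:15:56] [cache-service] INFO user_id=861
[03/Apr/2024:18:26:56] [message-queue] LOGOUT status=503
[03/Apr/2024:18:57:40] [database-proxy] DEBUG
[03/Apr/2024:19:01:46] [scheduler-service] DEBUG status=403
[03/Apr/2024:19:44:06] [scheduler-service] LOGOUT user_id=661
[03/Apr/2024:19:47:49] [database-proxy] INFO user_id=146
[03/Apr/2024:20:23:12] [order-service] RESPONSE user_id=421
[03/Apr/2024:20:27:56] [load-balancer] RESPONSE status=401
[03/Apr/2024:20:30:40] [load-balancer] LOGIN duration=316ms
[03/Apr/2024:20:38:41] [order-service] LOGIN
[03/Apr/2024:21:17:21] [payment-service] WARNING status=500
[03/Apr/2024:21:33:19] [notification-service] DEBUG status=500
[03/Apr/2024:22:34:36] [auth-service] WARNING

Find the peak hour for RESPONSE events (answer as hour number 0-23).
9

To find the peak hour:

1. Group all RESPONSE events by hour
2. Count events in each hour
3. Find hour with maximum count
4. Peak hour: 9 (with 3 events)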